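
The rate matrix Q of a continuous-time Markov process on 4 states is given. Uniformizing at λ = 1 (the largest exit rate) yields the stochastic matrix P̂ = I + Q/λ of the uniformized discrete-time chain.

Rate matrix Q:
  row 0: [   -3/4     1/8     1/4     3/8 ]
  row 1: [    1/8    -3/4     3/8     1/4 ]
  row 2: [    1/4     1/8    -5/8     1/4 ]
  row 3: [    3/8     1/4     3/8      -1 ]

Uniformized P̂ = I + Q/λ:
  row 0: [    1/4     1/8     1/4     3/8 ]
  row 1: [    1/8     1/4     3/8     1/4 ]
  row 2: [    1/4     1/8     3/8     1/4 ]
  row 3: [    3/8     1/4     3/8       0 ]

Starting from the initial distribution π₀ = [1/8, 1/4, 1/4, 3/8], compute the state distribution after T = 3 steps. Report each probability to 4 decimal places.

π = [0.2585, 0.1765, 0.3442, 0.2207]

t=0: π = [0.1250, 0.2500, 0.2500, 0.3750]
t=1: π = [0.2656, 0.2031, 0.3594, 0.1719]
t=2: π = [0.2461, 0.1719, 0.3418, 0.2402]
t=3: π = [0.2585, 0.1765, 0.3442, 0.2207]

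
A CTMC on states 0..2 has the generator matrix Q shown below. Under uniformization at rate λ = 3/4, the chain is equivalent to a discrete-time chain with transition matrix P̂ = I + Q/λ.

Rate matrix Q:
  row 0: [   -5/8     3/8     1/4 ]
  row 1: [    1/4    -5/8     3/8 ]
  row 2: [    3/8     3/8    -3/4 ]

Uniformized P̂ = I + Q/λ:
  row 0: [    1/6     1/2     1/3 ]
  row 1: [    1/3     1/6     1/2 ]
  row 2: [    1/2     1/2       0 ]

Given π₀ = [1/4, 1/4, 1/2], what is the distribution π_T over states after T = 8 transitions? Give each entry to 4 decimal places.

t=0: π = [0.2500, 0.2500, 0.5000]
t=1: π = [0.3750, 0.4167, 0.2083]
t=2: π = [0.3056, 0.3611, 0.3333]
t=3: π = [0.3380, 0.3796, 0.2824]
t=4: π = [0.3241, 0.3735, 0.3025]
t=5: π = [0.3297, 0.3755, 0.2948]
t=6: π = [0.3275, 0.3748, 0.2977]
t=7: π = [0.3284, 0.3751, 0.2966]
t=8: π = [0.3280, 0.3750, 0.2970]

π = [0.3280, 0.3750, 0.2970]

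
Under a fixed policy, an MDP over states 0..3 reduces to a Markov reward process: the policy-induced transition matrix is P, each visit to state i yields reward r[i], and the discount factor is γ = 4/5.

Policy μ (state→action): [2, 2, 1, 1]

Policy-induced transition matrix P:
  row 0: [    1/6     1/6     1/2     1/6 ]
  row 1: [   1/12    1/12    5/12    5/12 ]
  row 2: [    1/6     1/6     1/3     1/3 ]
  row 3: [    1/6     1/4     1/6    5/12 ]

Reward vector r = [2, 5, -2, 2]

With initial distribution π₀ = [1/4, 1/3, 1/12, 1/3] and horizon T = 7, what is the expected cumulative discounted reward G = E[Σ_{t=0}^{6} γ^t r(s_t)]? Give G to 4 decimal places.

G = 6.3235

t=0: π = [0.2500, 0.3333, 0.0833, 0.3333], E[r] = 2.6667, γ^t·E[r] = 2.666667, running G = 2.666667
t=1: π = [0.1389, 0.1667, 0.3472, 0.3472], E[r] = 1.1111, γ^t·E[r] = 0.888889, running G = 3.555556
t=2: π = [0.1528, 0.1817, 0.3125, 0.3530], E[r] = 1.2951, γ^t·E[r] = 0.828889, running G = 4.384444
t=3: π = [0.1515, 0.1809, 0.3151, 0.3524], E[r] = 1.2824, γ^t·E[r] = 0.656593, running G = 5.041037
t=4: π = [0.1516, 0.1810, 0.3149, 0.3525], E[r] = 1.2832, γ^t·E[r] = 0.525584, running G = 5.566621
t=5: π = [0.1516, 0.1810, 0.3149, 0.3525], E[r] = 1.2832, γ^t·E[r] = 0.420479, running G = 5.987099
t=6: π = [0.1516, 0.1810, 0.3149, 0.3525], E[r] = 1.2832, γ^t·E[r] = 0.336382, running G = 6.323481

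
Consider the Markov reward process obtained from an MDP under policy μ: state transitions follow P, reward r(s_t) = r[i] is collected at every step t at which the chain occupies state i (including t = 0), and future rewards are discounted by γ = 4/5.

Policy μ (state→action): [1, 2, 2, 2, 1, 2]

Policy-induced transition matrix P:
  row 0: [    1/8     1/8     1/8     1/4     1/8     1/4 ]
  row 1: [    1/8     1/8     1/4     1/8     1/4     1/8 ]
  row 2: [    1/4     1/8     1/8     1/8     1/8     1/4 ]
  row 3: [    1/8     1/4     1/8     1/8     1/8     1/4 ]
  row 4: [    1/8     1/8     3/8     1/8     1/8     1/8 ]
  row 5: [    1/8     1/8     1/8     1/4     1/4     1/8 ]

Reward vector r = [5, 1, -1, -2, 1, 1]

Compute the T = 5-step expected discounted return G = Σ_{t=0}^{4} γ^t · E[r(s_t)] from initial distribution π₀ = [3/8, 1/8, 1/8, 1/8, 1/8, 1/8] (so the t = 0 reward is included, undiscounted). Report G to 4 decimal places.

t=0: π = [0.3750, 0.1250, 0.1250, 0.1250, 0.1250, 0.1250], E[r] = 1.8750, γ^t·E[r] = 1.875000, running G = 1.875000
t=1: π = [0.1406, 0.1406, 0.1719, 0.1875, 0.1563, 0.2031], E[r] = 0.6563, γ^t·E[r] = 0.525000, running G = 2.400000
t=2: π = [0.1465, 0.1484, 0.1816, 0.1680, 0.1680, 0.1875], E[r] = 0.7188, γ^t·E[r] = 0.460000, running G = 2.860000
t=3: π = [0.1477, 0.1460, 0.1855, 0.1667, 0.1670, 0.1870], E[r] = 0.7195, γ^t·E[r] = 0.368375, running G = 3.228375
t=4: π = [0.1482, 0.1458, 0.1850, 0.1668, 0.1666, 0.1875], E[r] = 0.7223, γ^t·E[r] = 0.295838, running G = 3.524213

G = 3.5242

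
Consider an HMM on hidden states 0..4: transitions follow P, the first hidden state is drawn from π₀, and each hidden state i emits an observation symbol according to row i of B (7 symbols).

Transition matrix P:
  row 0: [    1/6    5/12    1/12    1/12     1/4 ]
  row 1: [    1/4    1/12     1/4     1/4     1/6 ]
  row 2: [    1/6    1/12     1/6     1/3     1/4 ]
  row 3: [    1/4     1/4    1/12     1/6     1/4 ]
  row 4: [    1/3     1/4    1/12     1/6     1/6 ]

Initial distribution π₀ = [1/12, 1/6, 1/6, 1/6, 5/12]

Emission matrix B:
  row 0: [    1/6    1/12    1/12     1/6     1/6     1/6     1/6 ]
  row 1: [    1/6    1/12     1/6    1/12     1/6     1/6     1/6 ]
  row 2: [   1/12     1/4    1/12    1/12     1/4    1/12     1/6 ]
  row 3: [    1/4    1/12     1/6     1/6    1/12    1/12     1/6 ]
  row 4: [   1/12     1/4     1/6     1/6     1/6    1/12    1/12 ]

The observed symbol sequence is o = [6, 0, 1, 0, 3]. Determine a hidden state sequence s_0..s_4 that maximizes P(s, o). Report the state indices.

t=0: δ = [1.389e-02, 2.778e-02, 2.778e-02, 2.778e-02, 3.472e-02]  (obs o_0=6)
t=1: δ = [1.929e-03, 1.447e-03, 5.787e-04, 2.315e-03, 5.787e-04]  ψ = [4, 4, 1, 2, 2]  (obs o_1=0)
t=2: δ = [4.823e-05, 6.698e-05, 9.042e-05, 3.215e-05, 1.447e-04]  ψ = [3, 0, 1, 3, 3]  (obs o_2=1)
t=3: δ = [8.038e-06, 6.028e-06, 1.395e-06, 7.535e-06, 2.009e-06]  ψ = [4, 4, 1, 2, 4]  (obs o_3=0)
t=4: δ = [3.140e-07, 2.791e-07, 1.256e-07, 2.512e-07, 3.349e-07]  ψ = [3, 0, 1, 1, 0]  (obs o_4=3)
backtrack: best end state = 4; path = [2, 3, 4, 0, 4]

path = [2, 3, 4, 0, 4]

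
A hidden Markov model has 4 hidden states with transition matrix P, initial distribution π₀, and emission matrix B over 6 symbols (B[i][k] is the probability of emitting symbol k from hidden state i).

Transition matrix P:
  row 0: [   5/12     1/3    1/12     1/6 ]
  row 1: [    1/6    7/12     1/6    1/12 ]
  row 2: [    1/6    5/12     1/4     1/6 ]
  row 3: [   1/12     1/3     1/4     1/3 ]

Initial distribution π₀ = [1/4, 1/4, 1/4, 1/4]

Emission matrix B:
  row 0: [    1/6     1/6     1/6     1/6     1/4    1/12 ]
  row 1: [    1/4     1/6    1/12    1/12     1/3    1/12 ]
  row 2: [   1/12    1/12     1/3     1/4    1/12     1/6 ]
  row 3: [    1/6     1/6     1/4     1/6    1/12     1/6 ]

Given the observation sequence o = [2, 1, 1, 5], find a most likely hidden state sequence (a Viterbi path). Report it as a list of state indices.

path = [2, 1, 1, 1]

t=0: δ = [4.167e-02, 2.083e-02, 8.333e-02, 6.250e-02]  (obs o_0=2)
t=1: δ = [2.894e-03, 5.787e-03, 1.736e-03, 3.472e-03]  ψ = [0, 2, 2, 3]  (obs o_1=1)
t=2: δ = [2.009e-04, 5.626e-04, 8.038e-05, 1.929e-04]  ψ = [0, 1, 1, 3]  (obs o_2=1)
t=3: δ = [7.814e-06, 2.735e-05, 1.563e-05, 1.072e-05]  ψ = [1, 1, 1, 3]  (obs o_3=5)
backtrack: best end state = 1; path = [2, 1, 1, 1]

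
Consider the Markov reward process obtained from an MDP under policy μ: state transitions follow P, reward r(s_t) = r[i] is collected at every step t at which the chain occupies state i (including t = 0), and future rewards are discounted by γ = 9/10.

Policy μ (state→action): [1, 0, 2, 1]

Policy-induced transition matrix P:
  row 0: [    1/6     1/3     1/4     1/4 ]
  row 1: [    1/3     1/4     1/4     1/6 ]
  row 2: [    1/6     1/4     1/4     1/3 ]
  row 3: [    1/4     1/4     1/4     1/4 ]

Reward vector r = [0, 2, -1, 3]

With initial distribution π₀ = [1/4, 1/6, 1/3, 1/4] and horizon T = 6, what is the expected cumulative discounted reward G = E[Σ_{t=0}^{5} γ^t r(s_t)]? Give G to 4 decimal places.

G = 4.6028

t=0: π = [0.2500, 0.1667, 0.3333, 0.2500], E[r] = 0.7500, γ^t·E[r] = 0.750000, running G = 0.750000
t=1: π = [0.2153, 0.2708, 0.2500, 0.2639], E[r] = 1.0833, γ^t·E[r] = 0.975000, running G = 1.725000
t=2: π = [0.2338, 0.2679, 0.2500, 0.2483], E[r] = 1.0307, γ^t·E[r] = 0.834844, running G = 2.559844
t=3: π = [0.2320, 0.2695, 0.2500, 0.2485], E[r] = 1.0345, γ^t·E[r] = 0.754137, running G = 3.313980
t=4: π = [0.2323, 0.2693, 0.2500, 0.2484], E[r] = 1.0338, γ^t·E[r] = 0.678275, running G = 3.992255
t=5: π = [0.2323, 0.2694, 0.2500, 0.2484], E[r] = 1.0339, γ^t·E[r] = 0.610497, running G = 4.602752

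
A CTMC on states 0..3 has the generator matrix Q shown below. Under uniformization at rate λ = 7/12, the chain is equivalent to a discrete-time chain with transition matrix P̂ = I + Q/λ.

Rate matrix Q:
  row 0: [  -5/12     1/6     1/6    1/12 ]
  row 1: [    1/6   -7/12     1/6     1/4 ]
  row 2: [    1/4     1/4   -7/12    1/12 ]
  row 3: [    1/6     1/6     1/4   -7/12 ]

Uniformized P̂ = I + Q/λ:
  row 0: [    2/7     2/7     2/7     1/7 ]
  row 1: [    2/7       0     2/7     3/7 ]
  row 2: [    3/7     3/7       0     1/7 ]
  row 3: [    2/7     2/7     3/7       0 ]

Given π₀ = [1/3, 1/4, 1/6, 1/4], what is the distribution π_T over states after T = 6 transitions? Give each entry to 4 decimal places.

π = [0.3204, 0.2493, 0.2431, 0.1871]

t=0: π = [0.3333, 0.2500, 0.1667, 0.2500]
t=1: π = [0.3095, 0.2381, 0.2738, 0.1786]
t=2: π = [0.3248, 0.2568, 0.2330, 0.1854]
t=3: π = [0.3190, 0.2456, 0.2456, 0.1897]
t=4: π = [0.3208, 0.2506, 0.2426, 0.1859]
t=5: π = [0.3204, 0.2488, 0.2429, 0.1879]
t=6: π = [0.3204, 0.2493, 0.2431, 0.1871]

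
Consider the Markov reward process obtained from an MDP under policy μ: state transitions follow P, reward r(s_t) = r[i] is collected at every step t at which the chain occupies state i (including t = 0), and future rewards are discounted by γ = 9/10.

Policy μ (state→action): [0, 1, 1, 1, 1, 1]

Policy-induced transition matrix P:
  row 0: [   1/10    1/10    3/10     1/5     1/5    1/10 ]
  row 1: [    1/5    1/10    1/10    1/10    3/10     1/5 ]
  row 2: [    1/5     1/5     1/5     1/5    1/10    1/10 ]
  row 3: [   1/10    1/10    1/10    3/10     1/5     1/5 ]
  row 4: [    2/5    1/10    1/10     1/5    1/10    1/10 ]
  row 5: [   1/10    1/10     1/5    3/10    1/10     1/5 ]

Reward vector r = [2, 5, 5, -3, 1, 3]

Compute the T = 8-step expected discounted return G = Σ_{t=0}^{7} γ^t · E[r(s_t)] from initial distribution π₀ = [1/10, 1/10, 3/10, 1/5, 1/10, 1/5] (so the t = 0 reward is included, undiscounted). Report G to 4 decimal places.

t=0: π = [0.1000, 0.1000, 0.3000, 0.2000, 0.1000, 0.2000], E[r] = 2.3000, γ^t·E[r] = 2.300000, running G = 2.300000
t=1: π = [0.1700, 0.1300, 0.1700, 0.2300, 0.1500, 0.1500], E[r] = 1.7500, γ^t·E[r] = 1.575000, running G = 3.875000
t=2: π = [0.1750, 0.1170, 0.1660, 0.2250, 0.1660, 0.1510], E[r] = 1.7090, γ^t·E[r] = 1.384290, running G = 5.259290
t=3: π = [0.1781, 0.1166, 0.1667, 0.2259, 0.1634, 0.1493], E[r] = 1.7063, γ^t·E[r] = 1.243893, running G = 6.503183
t=4: π = [0.1774, 0.1167, 0.1672, 0.2259, 0.1637, 0.1492], E[r] = 1.7078, γ^t·E[r] = 1.120507, running G = 7.623690
t=5: π = [0.1775, 0.1167, 0.1671, 0.2258, 0.1637, 0.1492], E[r] = 1.7078, γ^t·E[r] = 1.008455, running G = 8.632145
t=6: π = [0.1775, 0.1167, 0.1671, 0.2258, 0.1637, 0.1492], E[r] = 1.7079, γ^t·E[r] = 0.907633, running G = 9.539778
t=7: π = [0.1775, 0.1167, 0.1671, 0.2258, 0.1637, 0.1492], E[r] = 1.7079, γ^t·E[r] = 0.816869, running G = 10.356647

G = 10.3566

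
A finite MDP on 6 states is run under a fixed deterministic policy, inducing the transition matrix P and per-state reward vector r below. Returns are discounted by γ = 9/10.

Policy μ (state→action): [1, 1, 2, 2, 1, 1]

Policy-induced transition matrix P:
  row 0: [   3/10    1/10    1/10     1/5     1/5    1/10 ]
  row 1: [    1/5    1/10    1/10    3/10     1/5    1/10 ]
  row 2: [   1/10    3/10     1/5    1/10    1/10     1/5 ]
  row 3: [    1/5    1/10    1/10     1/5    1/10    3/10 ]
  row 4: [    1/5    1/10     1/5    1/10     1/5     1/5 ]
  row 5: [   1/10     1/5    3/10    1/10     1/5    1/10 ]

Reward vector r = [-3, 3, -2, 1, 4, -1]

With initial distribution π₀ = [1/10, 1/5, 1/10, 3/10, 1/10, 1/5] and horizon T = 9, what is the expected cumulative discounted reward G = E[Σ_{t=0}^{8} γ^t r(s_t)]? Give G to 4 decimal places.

t=0: π = [0.1000, 0.2000, 0.1000, 0.3000, 0.1000, 0.2000], E[r] = 0.6000, γ^t·E[r] = 0.600000, running G = 0.600000
t=1: π = [0.1800, 0.1400, 0.1600, 0.1800, 0.1600, 0.1800], E[r] = 0.2000, γ^t·E[r] = 0.180000, running G = 0.780000
t=2: π = [0.1840, 0.1500, 0.1680, 0.1640, 0.1660, 0.1680], E[r] = 0.2220, γ^t·E[r] = 0.179820, running G = 0.959820
t=3: π = [0.1848, 0.1504, 0.1670, 0.1648, 0.1668, 0.1662], E[r] = 0.2286, γ^t·E[r] = 0.166649, running G = 1.126469
t=4: π = [0.1852, 0.1500, 0.1666, 0.1650, 0.1668, 0.1663], E[r] = 0.2273, γ^t·E[r] = 0.149145, running G = 1.275614
t=5: π = [0.1852, 0.1500, 0.1666, 0.1650, 0.1668, 0.1664], E[r] = 0.2270, γ^t·E[r] = 0.134040, running G = 1.409654
t=6: π = [0.1852, 0.1500, 0.1666, 0.1650, 0.1668, 0.1663], E[r] = 0.2270, γ^t·E[r] = 0.120626, running G = 1.530280
t=7: π = [0.1852, 0.1500, 0.1666, 0.1650, 0.1668, 0.1663], E[r] = 0.2270, γ^t·E[r] = 0.108564, running G = 1.638844
t=8: π = [0.1852, 0.1500, 0.1666, 0.1650, 0.1668, 0.1663], E[r] = 0.2270, γ^t·E[r] = 0.097708, running G = 1.736551

G = 1.7366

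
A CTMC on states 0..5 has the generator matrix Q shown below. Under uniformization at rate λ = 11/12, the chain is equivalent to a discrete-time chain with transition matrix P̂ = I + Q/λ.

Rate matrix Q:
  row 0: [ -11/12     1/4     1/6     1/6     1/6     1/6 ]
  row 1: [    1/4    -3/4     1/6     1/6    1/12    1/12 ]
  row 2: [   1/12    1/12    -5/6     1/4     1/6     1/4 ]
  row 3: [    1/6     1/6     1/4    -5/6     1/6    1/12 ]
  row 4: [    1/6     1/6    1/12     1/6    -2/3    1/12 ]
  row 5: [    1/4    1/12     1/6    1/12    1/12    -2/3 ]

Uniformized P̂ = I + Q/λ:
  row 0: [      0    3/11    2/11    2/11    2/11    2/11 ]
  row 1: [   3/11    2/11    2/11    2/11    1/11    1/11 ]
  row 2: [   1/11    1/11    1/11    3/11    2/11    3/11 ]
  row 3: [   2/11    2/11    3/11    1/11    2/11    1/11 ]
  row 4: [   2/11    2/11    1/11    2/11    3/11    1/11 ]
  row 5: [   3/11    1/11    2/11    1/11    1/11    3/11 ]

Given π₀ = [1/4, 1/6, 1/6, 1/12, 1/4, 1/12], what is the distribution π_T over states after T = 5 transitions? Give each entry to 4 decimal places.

t=0: π = [0.2500, 0.1667, 0.1667, 0.0833, 0.2500, 0.0833]
t=1: π = [0.1439, 0.1818, 0.1515, 0.1818, 0.1818, 0.1591]
t=2: π = [0.1729, 0.1667, 0.1680, 0.1646, 0.1674, 0.1605]
t=3: π = [0.1649, 0.1677, 0.1663, 0.1675, 0.1673, 0.1664]
t=4: π = [0.1671, 0.1666, 0.1667, 0.1666, 0.1667, 0.1664]
t=5: π = [0.1665, 0.1667, 0.1667, 0.1667, 0.1667, 0.1667]

π = [0.1665, 0.1667, 0.1667, 0.1667, 0.1667, 0.1667]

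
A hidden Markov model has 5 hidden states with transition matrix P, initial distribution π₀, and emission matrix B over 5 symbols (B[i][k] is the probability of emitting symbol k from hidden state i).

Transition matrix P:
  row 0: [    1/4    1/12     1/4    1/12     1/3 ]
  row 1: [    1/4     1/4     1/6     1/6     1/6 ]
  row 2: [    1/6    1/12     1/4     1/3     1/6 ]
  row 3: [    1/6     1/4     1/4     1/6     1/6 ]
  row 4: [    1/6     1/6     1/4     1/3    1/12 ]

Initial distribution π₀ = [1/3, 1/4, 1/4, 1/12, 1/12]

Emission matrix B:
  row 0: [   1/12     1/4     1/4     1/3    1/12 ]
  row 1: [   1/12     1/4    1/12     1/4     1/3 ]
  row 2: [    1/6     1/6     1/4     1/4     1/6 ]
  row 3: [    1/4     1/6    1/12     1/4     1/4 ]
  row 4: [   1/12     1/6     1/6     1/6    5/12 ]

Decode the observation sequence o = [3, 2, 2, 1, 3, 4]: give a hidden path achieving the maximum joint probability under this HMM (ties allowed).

path = [0, 0, 0, 0, 0, 4]

t=0: δ = [1.111e-01, 6.250e-02, 6.250e-02, 2.083e-02, 1.389e-02]  (obs o_0=3)
t=1: δ = [6.944e-03, 1.302e-03, 6.944e-03, 1.736e-03, 6.173e-03]  ψ = [0, 1, 0, 2, 0]  (obs o_1=2)
t=2: δ = [4.340e-04, 8.573e-05, 4.340e-04, 1.929e-04, 3.858e-04]  ψ = [0, 4, 0, 2, 0]  (obs o_2=2)
t=3: δ = [2.713e-05, 1.608e-05, 1.808e-05, 2.411e-05, 2.411e-05]  ψ = [0, 4, 0, 2, 0]  (obs o_3=1)
t=4: δ = [2.261e-06, 1.507e-06, 1.695e-06, 2.009e-06, 1.507e-06]  ψ = [0, 3, 0, 4, 0]  (obs o_4=3)
t=5: δ = [4.710e-08, 1.674e-07, 9.419e-08, 1.413e-07, 3.140e-07]  ψ = [0, 3, 0, 2, 0]  (obs o_5=4)
backtrack: best end state = 4; path = [0, 0, 0, 0, 0, 4]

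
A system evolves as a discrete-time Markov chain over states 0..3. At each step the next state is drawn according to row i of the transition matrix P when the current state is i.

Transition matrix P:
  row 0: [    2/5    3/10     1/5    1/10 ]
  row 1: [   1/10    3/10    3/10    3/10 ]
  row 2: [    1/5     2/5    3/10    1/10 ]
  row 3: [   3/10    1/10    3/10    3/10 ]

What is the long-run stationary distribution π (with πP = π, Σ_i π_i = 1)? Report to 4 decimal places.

Balance equations π_j = Σ_i π_i·P[i][j]:
  π_0 = 2/5·π_0 + 1/10·π_1 + 1/5·π_2 + 3/10·π_3
  π_1 = 3/10·π_0 + 3/10·π_1 + 2/5·π_2 + 1/10·π_3
  π_2 = 1/5·π_0 + 3/10·π_1 + 3/10·π_2 + 3/10·π_3
  normalize: π_0 + π_1 + π_2 + π_3 = 1
Solving the linear system gives exactly π = [89/373, 215/746, 103/373, 147/746].

π = [0.2386, 0.2882, 0.2761, 0.1971]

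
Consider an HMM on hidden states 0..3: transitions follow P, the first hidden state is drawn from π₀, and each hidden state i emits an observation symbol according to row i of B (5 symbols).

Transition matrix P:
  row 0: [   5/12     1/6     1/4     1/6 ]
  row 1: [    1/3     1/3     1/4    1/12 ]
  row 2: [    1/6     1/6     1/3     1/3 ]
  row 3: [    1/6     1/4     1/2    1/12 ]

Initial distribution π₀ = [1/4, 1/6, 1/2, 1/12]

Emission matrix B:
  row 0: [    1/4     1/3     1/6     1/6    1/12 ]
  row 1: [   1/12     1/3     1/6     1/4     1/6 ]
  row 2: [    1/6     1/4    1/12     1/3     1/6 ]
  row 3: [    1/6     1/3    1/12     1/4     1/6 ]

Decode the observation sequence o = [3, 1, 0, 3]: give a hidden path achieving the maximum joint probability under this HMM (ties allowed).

t=0: δ = [4.167e-02, 4.167e-02, 1.667e-01, 2.083e-02]  (obs o_0=3)
t=1: δ = [9.259e-03, 9.259e-03, 1.389e-02, 1.852e-02]  ψ = [2, 2, 2, 2]  (obs o_1=1)
t=2: δ = [9.645e-04, 3.858e-04, 1.543e-03, 7.716e-04]  ψ = [0, 3, 3, 2]  (obs o_2=0)
t=3: δ = [6.698e-05, 6.430e-05, 1.715e-04, 1.286e-04]  ψ = [0, 2, 2, 2]  (obs o_3=3)
backtrack: best end state = 2; path = [2, 3, 2, 2]

path = [2, 3, 2, 2]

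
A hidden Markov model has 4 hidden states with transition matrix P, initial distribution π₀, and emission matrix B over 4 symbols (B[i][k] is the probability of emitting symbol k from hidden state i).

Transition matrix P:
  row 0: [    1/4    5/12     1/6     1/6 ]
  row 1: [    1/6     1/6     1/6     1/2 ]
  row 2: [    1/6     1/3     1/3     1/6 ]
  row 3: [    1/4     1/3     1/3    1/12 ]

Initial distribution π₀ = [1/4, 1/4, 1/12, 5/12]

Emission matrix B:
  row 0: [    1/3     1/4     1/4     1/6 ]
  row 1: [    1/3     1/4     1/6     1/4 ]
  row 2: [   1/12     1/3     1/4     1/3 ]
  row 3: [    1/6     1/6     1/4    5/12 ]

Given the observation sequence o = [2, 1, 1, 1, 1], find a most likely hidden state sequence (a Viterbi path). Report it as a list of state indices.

t=0: δ = [6.250e-02, 4.167e-02, 2.083e-02, 1.042e-01]  (obs o_0=2)
t=1: δ = [6.510e-03, 8.681e-03, 1.157e-02, 3.472e-03]  ψ = [3, 3, 3, 1]  (obs o_1=1)
t=2: δ = [4.823e-04, 9.645e-04, 1.286e-03, 7.234e-04]  ψ = [2, 2, 2, 1]  (obs o_2=1)
t=3: δ = [5.358e-05, 1.072e-04, 1.429e-04, 8.038e-05]  ψ = [2, 2, 2, 1]  (obs o_3=1)
t=4: δ = [5.954e-06, 1.191e-05, 1.588e-05, 8.931e-06]  ψ = [2, 2, 2, 1]  (obs o_4=1)
backtrack: best end state = 2; path = [3, 2, 2, 2, 2]

path = [3, 2, 2, 2, 2]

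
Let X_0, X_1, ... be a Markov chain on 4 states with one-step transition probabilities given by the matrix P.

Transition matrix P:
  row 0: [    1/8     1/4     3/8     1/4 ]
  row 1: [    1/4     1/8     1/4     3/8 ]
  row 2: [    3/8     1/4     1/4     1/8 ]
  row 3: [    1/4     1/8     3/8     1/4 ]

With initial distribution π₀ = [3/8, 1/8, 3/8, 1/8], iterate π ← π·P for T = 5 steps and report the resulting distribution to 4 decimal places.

t=0: π = [0.3750, 0.1250, 0.3750, 0.1250]
t=1: π = [0.2500, 0.2188, 0.3125, 0.2188]
t=2: π = [0.2578, 0.1953, 0.3086, 0.2383]
t=3: π = [0.2563, 0.1958, 0.3120, 0.2358]
t=4: π = [0.2570, 0.1960, 0.3115, 0.2355]
t=5: π = [0.2568, 0.1961, 0.3116, 0.2356]

π = [0.2568, 0.1961, 0.3116, 0.2356]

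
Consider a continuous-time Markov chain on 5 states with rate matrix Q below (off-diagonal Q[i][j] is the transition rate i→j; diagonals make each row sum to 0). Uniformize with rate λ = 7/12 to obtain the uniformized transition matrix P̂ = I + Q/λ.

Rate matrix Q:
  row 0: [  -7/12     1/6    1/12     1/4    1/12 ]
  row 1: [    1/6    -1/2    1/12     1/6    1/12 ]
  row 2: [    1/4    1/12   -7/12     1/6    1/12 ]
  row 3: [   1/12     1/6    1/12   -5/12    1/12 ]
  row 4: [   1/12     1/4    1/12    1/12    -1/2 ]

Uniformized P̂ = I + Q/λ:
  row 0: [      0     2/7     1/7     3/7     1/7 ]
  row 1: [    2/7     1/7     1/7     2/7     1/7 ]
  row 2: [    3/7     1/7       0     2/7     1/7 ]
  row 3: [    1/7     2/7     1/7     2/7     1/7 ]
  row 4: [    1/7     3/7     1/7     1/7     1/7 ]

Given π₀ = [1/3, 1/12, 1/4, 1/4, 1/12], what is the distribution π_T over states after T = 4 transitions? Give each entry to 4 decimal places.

π = [0.1873, 0.2524, 0.1251, 0.2924, 0.1429]

t=0: π = [0.3333, 0.0833, 0.2500, 0.2500, 0.0833]
t=1: π = [0.1786, 0.2500, 0.1071, 0.3214, 0.1429]
t=2: π = [0.1837, 0.2551, 0.1276, 0.2908, 0.1429]
t=3: π = [0.1895, 0.2515, 0.1246, 0.2915, 0.1429]
t=4: π = [0.1873, 0.2524, 0.1251, 0.2924, 0.1429]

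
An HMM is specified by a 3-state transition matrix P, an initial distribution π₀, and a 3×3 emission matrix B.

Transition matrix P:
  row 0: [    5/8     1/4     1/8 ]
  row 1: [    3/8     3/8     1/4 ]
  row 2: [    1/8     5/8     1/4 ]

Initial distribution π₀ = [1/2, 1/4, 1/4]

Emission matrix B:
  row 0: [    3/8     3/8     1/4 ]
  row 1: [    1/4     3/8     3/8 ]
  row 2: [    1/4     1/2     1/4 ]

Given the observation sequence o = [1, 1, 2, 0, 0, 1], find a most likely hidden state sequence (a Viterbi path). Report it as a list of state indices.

path = [0, 0, 0, 0, 0, 0]

t=0: δ = [1.875e-01, 9.375e-02, 1.250e-01]  (obs o_0=1)
t=1: δ = [4.395e-02, 2.930e-02, 1.562e-02]  ψ = [0, 2, 2]  (obs o_1=1)
t=2: δ = [6.866e-03, 4.120e-03, 1.831e-03]  ψ = [0, 0, 1]  (obs o_2=2)
t=3: δ = [1.609e-03, 4.292e-04, 2.575e-04]  ψ = [0, 0, 1]  (obs o_3=0)
t=4: δ = [3.772e-04, 1.006e-04, 5.029e-05]  ψ = [0, 0, 0]  (obs o_4=0)
t=5: δ = [8.840e-05, 3.536e-05, 2.357e-05]  ψ = [0, 0, 0]  (obs o_5=1)
backtrack: best end state = 0; path = [0, 0, 0, 0, 0, 0]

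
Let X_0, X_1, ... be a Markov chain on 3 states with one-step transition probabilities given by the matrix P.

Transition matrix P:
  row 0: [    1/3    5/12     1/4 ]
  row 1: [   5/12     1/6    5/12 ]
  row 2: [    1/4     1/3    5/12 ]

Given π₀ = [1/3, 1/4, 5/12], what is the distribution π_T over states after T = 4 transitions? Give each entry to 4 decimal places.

t=0: π = [0.3333, 0.2500, 0.4167]
t=1: π = [0.3194, 0.3194, 0.3611]
t=2: π = [0.3299, 0.3067, 0.3634]
t=3: π = [0.3286, 0.3097, 0.3617]
t=4: π = [0.3290, 0.3091, 0.3619]

π = [0.3290, 0.3091, 0.3619]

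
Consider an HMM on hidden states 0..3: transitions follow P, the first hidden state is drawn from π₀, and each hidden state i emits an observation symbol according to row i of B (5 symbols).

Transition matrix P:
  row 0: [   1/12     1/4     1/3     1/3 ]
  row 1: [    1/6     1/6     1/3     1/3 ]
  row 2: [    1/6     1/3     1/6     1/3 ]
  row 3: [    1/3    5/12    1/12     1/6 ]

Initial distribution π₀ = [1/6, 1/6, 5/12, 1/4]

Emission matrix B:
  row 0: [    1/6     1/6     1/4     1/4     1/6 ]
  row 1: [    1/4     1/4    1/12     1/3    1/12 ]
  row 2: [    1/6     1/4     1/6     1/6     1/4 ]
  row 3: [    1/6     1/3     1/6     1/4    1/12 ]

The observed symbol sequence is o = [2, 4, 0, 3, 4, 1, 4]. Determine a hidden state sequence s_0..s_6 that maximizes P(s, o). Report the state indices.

path = [0, 2, 3, 1, 2, 1, 2]

t=0: δ = [4.167e-02, 1.389e-02, 6.944e-02, 4.167e-02]  (obs o_0=2)
t=1: δ = [2.315e-03, 1.929e-03, 3.472e-03, 1.929e-03]  ψ = [3, 2, 0, 2]  (obs o_1=4)
t=2: δ = [1.072e-04, 2.894e-04, 1.286e-04, 1.929e-04]  ψ = [3, 2, 0, 2]  (obs o_2=0)
t=3: δ = [1.608e-05, 2.679e-05, 1.608e-05, 2.411e-05]  ψ = [3, 3, 1, 1]  (obs o_3=3)
t=4: δ = [1.340e-06, 8.372e-07, 2.233e-06, 7.442e-07]  ψ = [3, 3, 1, 1]  (obs o_4=4)
t=5: δ = [6.202e-08, 1.861e-07, 1.116e-07, 2.481e-07]  ψ = [2, 2, 0, 2]  (obs o_5=1)
t=6: δ = [1.378e-08, 8.614e-09, 1.550e-08, 5.168e-09]  ψ = [3, 3, 1, 1]  (obs o_6=4)
backtrack: best end state = 2; path = [0, 2, 3, 1, 2, 1, 2]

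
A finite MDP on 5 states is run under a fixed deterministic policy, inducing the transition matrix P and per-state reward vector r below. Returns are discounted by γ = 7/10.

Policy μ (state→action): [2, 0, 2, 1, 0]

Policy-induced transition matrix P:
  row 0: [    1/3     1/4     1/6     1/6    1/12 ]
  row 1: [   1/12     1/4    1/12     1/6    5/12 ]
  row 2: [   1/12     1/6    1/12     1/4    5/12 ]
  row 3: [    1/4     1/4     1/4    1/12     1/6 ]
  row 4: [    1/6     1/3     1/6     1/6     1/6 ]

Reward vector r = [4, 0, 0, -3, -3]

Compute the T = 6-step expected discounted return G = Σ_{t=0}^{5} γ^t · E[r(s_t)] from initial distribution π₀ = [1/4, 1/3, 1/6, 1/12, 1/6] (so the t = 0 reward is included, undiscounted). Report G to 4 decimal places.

G = -0.8678

t=0: π = [0.2500, 0.3333, 0.1667, 0.0833, 0.1667], E[r] = 0.2500, γ^t·E[r] = 0.250000, running G = 0.250000
t=1: π = [0.1736, 0.2500, 0.1319, 0.1736, 0.2708], E[r] = -0.6389, γ^t·E[r] = -0.447222, running G = -0.197222
t=2: π = [0.1782, 0.2616, 0.1493, 0.1632, 0.2477], E[r] = -0.5197, γ^t·E[r] = -0.254641, running G = -0.451863
t=3: π = [0.1757, 0.2582, 0.1460, 0.1655, 0.2545], E[r] = -0.5572, γ^t·E[r] = -0.191118, running G = -0.642981
t=4: π = [0.1761, 0.2590, 0.1468, 0.1650, 0.2531], E[r] = -0.5501, γ^t·E[r] = -0.132082, running G = -0.775064
t=5: π = [0.1759, 0.2589, 0.1466, 0.1651, 0.2534], E[r] = -0.5520, γ^t·E[r] = -0.092774, running G = -0.867838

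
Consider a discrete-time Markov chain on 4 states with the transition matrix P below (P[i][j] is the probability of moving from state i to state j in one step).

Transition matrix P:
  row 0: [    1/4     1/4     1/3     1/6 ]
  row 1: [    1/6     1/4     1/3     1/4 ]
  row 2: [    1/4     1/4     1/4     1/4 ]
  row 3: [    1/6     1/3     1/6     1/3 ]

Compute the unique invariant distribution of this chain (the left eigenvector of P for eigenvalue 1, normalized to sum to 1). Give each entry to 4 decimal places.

π = [0.2062, 0.2712, 0.2686, 0.2540]

Balance equations π_j = Σ_i π_i·P[i][j]:
  π_0 = 1/4·π_0 + 1/6·π_1 + 1/4·π_2 + 1/6·π_3
  π_1 = 1/4·π_0 + 1/4·π_1 + 1/4·π_2 + 1/3·π_3
  π_2 = 1/3·π_0 + 1/3·π_1 + 1/4·π_2 + 1/6·π_3
  normalize: π_0 + π_1 + π_2 + π_3 = 1
Solving the linear system gives exactly π = [324/1571, 426/1571, 422/1571, 399/1571].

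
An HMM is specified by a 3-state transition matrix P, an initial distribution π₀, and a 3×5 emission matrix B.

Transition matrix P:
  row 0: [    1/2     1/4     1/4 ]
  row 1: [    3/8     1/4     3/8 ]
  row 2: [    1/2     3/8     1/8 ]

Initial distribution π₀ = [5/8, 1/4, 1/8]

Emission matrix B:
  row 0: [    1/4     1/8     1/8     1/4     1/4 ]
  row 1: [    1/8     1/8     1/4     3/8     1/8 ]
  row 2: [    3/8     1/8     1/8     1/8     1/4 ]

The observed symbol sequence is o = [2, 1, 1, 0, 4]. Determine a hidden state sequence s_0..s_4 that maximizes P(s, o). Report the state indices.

path = [0, 0, 0, 0, 0]

t=0: δ = [7.812e-02, 6.250e-02, 1.562e-02]  (obs o_0=2)
t=1: δ = [4.883e-03, 2.441e-03, 2.930e-03]  ψ = [0, 0, 1]  (obs o_1=1)
t=2: δ = [3.052e-04, 1.526e-04, 1.526e-04]  ψ = [0, 0, 0]  (obs o_2=1)
t=3: δ = [3.815e-05, 9.537e-06, 2.861e-05]  ψ = [0, 0, 0]  (obs o_3=0)
t=4: δ = [4.768e-06, 1.341e-06, 2.384e-06]  ψ = [0, 2, 0]  (obs o_4=4)
backtrack: best end state = 0; path = [0, 0, 0, 0, 0]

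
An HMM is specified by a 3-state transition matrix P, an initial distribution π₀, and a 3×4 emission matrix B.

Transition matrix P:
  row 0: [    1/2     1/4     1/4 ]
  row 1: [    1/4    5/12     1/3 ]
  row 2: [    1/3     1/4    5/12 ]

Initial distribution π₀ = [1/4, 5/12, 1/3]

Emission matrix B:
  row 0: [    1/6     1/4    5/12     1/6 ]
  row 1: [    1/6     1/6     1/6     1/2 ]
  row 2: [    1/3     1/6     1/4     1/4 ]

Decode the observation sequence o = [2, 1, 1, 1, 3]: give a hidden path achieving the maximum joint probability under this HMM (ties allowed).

path = [0, 0, 0, 0, 1]

t=0: δ = [1.042e-01, 6.944e-02, 8.333e-02]  (obs o_0=2)
t=1: δ = [1.302e-02, 4.823e-03, 5.787e-03]  ψ = [0, 1, 2]  (obs o_1=1)
t=2: δ = [1.628e-03, 5.425e-04, 5.425e-04]  ψ = [0, 0, 0]  (obs o_2=1)
t=3: δ = [2.035e-04, 6.782e-05, 6.782e-05]  ψ = [0, 0, 0]  (obs o_3=1)
t=4: δ = [1.695e-05, 2.543e-05, 1.272e-05]  ψ = [0, 0, 0]  (obs o_4=3)
backtrack: best end state = 1; path = [0, 0, 0, 0, 1]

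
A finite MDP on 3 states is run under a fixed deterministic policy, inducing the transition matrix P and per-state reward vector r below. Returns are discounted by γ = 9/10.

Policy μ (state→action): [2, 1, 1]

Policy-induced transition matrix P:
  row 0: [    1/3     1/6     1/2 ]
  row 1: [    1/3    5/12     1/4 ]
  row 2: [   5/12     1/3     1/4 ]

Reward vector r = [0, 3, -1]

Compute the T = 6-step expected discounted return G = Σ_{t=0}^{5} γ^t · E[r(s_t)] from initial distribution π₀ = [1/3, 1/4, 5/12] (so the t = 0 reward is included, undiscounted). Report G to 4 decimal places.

t=0: π = [0.3333, 0.2500, 0.4167], E[r] = 0.3333, γ^t·E[r] = 0.333333, running G = 0.333333
t=1: π = [0.3681, 0.2986, 0.3333], E[r] = 0.5625, γ^t·E[r] = 0.506250, running G = 0.839583
t=2: π = [0.3611, 0.2969, 0.3420], E[r] = 0.5486, γ^t·E[r] = 0.444375, running G = 1.283958
t=3: π = [0.3618, 0.2979, 0.3403], E[r] = 0.5534, γ^t·E[r] = 0.403418, running G = 1.687376
t=4: π = [0.3617, 0.2979, 0.3405], E[r] = 0.5531, γ^t·E[r] = 0.362886, running G = 2.050263
t=5: π = [0.3617, 0.2979, 0.3404], E[r] = 0.5532, γ^t·E[r] = 0.326656, running G = 2.376919

G = 2.3769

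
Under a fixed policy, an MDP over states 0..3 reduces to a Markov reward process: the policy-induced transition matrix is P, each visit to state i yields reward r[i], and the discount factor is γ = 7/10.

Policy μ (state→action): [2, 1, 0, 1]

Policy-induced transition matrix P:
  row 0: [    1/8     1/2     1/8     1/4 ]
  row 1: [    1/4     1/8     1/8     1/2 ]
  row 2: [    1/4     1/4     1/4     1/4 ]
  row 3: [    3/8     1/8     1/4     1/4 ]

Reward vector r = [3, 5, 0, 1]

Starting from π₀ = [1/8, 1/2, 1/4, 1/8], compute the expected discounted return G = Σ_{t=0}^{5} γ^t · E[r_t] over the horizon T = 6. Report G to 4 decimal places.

G = 7.3598

t=0: π = [0.1250, 0.5000, 0.2500, 0.1250], E[r] = 3.0000, γ^t·E[r] = 3.000000, running G = 3.000000
t=1: π = [0.2500, 0.2031, 0.1719, 0.3750], E[r] = 2.1406, γ^t·E[r] = 1.498438, running G = 4.498438
t=2: π = [0.2656, 0.2402, 0.1934, 0.3008], E[r] = 2.2988, γ^t·E[r] = 1.126426, running G = 5.624863
t=3: π = [0.2544, 0.2488, 0.1868, 0.3101], E[r] = 2.3171, γ^t·E[r] = 0.794779, running G = 6.419642
t=4: π = [0.2570, 0.2437, 0.1871, 0.3122], E[r] = 2.3018, γ^t·E[r] = 0.552659, running G = 6.972301
t=5: π = [0.2569, 0.2447, 0.1874, 0.3109], E[r] = 2.3054, γ^t·E[r] = 0.387466, running G = 7.359767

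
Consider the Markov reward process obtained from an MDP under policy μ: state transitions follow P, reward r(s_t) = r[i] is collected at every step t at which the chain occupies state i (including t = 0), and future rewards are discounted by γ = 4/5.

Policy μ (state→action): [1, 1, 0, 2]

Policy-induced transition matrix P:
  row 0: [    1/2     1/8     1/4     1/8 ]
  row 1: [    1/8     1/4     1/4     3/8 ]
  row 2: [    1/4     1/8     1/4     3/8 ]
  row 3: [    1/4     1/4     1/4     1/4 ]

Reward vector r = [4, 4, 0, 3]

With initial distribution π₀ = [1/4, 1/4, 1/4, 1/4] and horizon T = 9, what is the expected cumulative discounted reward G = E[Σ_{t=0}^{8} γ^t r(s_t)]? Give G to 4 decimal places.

t=0: π = [0.2500, 0.2500, 0.2500, 0.2500], E[r] = 2.7500, γ^t·E[r] = 2.750000, running G = 2.750000
t=1: π = [0.2813, 0.1875, 0.2500, 0.2813], E[r] = 2.7188, γ^t·E[r] = 2.175000, running G = 4.925000
t=2: π = [0.2969, 0.1836, 0.2500, 0.2695], E[r] = 2.7305, γ^t·E[r] = 1.747500, running G = 6.672500
t=3: π = [0.3013, 0.1816, 0.2500, 0.2671], E[r] = 2.7329, γ^t·E[r] = 1.399250, running G = 8.071750
t=4: π = [0.3026, 0.1811, 0.2500, 0.2663], E[r] = 2.7337, γ^t·E[r] = 1.119725, running G = 9.191475
t=5: π = [0.3030, 0.1809, 0.2500, 0.2661], E[r] = 2.7339, γ^t·E[r] = 0.895858, running G = 10.087333
t=6: π = [0.3031, 0.1809, 0.2500, 0.2660], E[r] = 2.7340, γ^t·E[r] = 0.716705, running G = 10.804037
t=7: π = [0.3032, 0.1809, 0.2500, 0.2660], E[r] = 2.7340, γ^t·E[r] = 0.573368, running G = 11.377406
t=8: π = [0.3032, 0.1809, 0.2500, 0.2660], E[r] = 2.7340, γ^t·E[r] = 0.458696, running G = 11.836101

G = 11.8361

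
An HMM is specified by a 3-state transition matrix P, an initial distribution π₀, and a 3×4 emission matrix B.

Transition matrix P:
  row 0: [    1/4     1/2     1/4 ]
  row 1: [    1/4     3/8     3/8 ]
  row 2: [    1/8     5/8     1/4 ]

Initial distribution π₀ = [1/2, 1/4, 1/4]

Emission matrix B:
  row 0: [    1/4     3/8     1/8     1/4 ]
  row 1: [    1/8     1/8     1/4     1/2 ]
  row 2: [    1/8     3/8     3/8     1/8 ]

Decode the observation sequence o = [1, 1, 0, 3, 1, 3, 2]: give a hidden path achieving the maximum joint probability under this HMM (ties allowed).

t=0: δ = [1.875e-01, 3.125e-02, 9.375e-02]  (obs o_0=1)
t=1: δ = [1.758e-02, 1.172e-02, 1.758e-02]  ψ = [0, 0, 0]  (obs o_1=1)
t=2: δ = [1.099e-03, 1.373e-03, 5.493e-04]  ψ = [0, 2, 0]  (obs o_2=0)
t=3: δ = [8.583e-05, 2.747e-04, 6.437e-05]  ψ = [1, 0, 1]  (obs o_3=3)
t=4: δ = [2.575e-05, 1.287e-05, 3.862e-05]  ψ = [1, 1, 1]  (obs o_4=1)
t=5: δ = [1.609e-06, 1.207e-05, 1.207e-06]  ψ = [0, 2, 2]  (obs o_5=3)
t=6: δ = [3.772e-07, 1.132e-06, 1.697e-06]  ψ = [1, 1, 1]  (obs o_6=2)
backtrack: best end state = 2; path = [0, 0, 0, 1, 2, 1, 2]

path = [0, 0, 0, 1, 2, 1, 2]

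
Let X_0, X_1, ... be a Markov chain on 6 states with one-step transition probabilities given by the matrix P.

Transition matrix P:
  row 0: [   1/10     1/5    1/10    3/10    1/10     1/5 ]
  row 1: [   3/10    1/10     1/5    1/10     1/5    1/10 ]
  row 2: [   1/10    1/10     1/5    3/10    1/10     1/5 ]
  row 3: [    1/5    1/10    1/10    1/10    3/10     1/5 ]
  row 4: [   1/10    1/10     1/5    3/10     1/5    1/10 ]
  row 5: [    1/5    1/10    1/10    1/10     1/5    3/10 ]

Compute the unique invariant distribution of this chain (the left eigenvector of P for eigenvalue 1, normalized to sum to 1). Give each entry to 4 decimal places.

π = [0.1620, 0.1162, 0.1450, 0.1993, 0.1892, 0.1883]

Balance equations π_j = Σ_i π_i·P[i][j]:
  π_0 = 1/10·π_0 + 3/10·π_1 + 1/10·π_2 + 1/5·π_3 + 1/10·π_4 + 1/5·π_5
  π_1 = 1/5·π_0 + 1/10·π_1 + 1/10·π_2 + 1/10·π_3 + 1/10·π_4 + 1/10·π_5
  π_2 = 1/10·π_0 + 1/5·π_1 + 1/5·π_2 + 1/10·π_3 + 1/5·π_4 + 1/10·π_5
  π_3 = 3/10·π_0 + 1/10·π_1 + 3/10·π_2 + 1/10·π_3 + 3/10·π_4 + 1/10·π_5
  π_4 = 1/10·π_0 + 1/5·π_1 + 1/10·π_2 + 3/10·π_3 + 1/5·π_4 + 1/5·π_5
  normalize: π_0 + π_1 + π_2 + π_3 + π_4 + π_5 = 1
Solving the linear system gives exactly π = [52/321, 373/3210, 388/2675, 533/2675, 3037/16050, 1511/8025].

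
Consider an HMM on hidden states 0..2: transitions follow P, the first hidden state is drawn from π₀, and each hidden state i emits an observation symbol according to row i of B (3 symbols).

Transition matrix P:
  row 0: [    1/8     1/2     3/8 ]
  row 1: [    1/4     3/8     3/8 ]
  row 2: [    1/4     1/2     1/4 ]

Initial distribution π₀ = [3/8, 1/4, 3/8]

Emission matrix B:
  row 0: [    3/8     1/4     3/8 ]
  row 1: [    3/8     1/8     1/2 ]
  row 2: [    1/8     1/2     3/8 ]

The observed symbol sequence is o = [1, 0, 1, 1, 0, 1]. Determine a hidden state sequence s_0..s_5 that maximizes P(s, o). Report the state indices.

path = [2, 1, 2, 2, 1, 2]

t=0: δ = [9.375e-02, 3.125e-02, 1.875e-01]  (obs o_0=1)
t=1: δ = [1.758e-02, 3.516e-02, 5.859e-03]  ψ = [2, 2, 2]  (obs o_1=0)
t=2: δ = [2.197e-03, 1.648e-03, 6.592e-03]  ψ = [1, 1, 1]  (obs o_2=1)
t=3: δ = [4.120e-04, 4.120e-04, 8.240e-04]  ψ = [2, 2, 2]  (obs o_3=1)
t=4: δ = [7.725e-05, 1.545e-04, 2.575e-05]  ψ = [2, 2, 2]  (obs o_4=0)
t=5: δ = [9.656e-06, 7.242e-06, 2.897e-05]  ψ = [1, 1, 1]  (obs o_5=1)
backtrack: best end state = 2; path = [2, 1, 2, 2, 1, 2]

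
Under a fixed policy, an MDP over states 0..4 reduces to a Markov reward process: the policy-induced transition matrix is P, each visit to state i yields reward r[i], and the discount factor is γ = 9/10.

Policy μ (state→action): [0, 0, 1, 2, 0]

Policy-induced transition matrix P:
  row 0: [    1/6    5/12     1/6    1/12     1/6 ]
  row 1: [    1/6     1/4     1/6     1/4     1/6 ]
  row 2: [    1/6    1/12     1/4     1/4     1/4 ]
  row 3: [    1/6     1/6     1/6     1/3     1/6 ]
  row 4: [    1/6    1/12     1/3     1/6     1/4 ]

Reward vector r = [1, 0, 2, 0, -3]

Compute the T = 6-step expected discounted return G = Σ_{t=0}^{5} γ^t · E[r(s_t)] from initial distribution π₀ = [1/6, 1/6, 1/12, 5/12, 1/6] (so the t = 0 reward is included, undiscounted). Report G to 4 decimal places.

t=0: π = [0.1667, 0.1667, 0.0833, 0.4167, 0.1667], E[r] = -0.1667, γ^t·E[r] = -0.166667, running G = -0.166667
t=1: π = [0.1667, 0.2014, 0.2014, 0.2431, 0.1875], E[r] = 0.0069, γ^t·E[r] = 0.006250, running G = -0.160417
t=2: π = [0.1667, 0.1927, 0.2147, 0.2269, 0.1991], E[r] = -0.0012, γ^t·E[r] = -0.000938, running G = -0.161354
t=3: π = [0.1667, 0.1899, 0.2177, 0.2245, 0.2011], E[r] = -0.0013, γ^t·E[r] = -0.000949, running G = -0.162303
t=4: π = [0.1667, 0.1893, 0.2183, 0.2242, 0.2016], E[r] = -0.0014, γ^t·E[r] = -0.000907, running G = -0.163210
t=5: π = [0.1667, 0.1891, 0.2185, 0.2241, 0.2017], E[r] = -0.0014, γ^t·E[r] = -0.000825, running G = -0.164035

G = -0.1640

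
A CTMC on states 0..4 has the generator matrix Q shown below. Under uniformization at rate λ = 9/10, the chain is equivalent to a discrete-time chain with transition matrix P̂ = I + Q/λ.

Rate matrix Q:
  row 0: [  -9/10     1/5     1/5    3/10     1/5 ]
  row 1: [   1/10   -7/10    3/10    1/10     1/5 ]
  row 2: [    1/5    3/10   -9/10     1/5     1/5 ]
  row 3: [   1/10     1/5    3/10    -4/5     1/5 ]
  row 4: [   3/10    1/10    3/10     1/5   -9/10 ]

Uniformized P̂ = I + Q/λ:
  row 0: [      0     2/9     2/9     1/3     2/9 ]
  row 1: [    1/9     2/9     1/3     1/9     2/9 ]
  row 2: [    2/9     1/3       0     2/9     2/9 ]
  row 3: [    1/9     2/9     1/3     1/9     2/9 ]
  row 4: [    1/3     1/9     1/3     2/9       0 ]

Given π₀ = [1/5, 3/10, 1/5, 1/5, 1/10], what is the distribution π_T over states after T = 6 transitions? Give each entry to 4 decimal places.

t=0: π = [0.2000, 0.3000, 0.2000, 0.2000, 0.1000]
t=1: π = [0.1333, 0.2333, 0.2444, 0.1889, 0.2000]
t=2: π = [0.1679, 0.2272, 0.2370, 0.1901, 0.1778]
t=3: π = [0.1583, 0.2288, 0.2357, 0.1945, 0.1827]
t=4: π = [0.1603, 0.2281, 0.2372, 0.1928, 0.1816]
t=5: π = [0.1600, 0.2284, 0.2365, 0.1933, 0.1819]
t=6: π = [0.1600, 0.2283, 0.2367, 0.1931, 0.1818]

π = [0.1600, 0.2283, 0.2367, 0.1931, 0.1818]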